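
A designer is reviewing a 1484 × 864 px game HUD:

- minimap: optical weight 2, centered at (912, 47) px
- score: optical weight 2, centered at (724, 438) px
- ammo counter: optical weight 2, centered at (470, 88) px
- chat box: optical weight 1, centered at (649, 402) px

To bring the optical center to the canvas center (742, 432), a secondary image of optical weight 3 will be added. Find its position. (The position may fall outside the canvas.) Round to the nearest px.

With the secondary image, Σw becomes 2 + 2 + 2 + 1 + 3 = 10.
x: target moment 10×742 = 7420; current 2·912 + 2·724 + 2·470 + 1·649 = 4861; the secondary image supplies 2559, so x = 2559/3 ≈ 853.00.
y: target moment 10×432 = 4320; current 2·47 + 2·438 + 2·88 + 1·402 = 1548; the secondary image supplies 2772, so y = 2772/3 ≈ 924.00.

(853, 924)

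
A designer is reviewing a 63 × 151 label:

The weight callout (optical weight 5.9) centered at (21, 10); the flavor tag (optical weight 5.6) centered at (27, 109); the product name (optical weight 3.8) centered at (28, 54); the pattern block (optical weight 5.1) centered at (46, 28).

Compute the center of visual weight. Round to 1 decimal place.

Weights sum to 5.9 + 5.6 + 3.8 + 5.1 = 20.4.
x-moment: 5.9·21 + 5.6·27 + 3.8·28 + 5.1·46 = 616.1; centroid 616.1/20.4 ≈ 30.20.
y-moment: 5.9·10 + 5.6·109 + 3.8·54 + 5.1·28 = 1017.4; centroid 1017.4/20.4 ≈ 49.87.

(30.2, 49.9)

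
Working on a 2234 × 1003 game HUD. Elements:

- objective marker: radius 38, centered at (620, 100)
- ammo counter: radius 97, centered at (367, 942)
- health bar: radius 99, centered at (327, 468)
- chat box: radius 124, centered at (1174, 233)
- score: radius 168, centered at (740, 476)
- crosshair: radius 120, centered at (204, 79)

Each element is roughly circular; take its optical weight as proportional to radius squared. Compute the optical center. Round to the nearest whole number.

r² weights: objective marker 38² = 1444, ammo counter 97² = 9409, health bar 99² = 9801, chat box 124² = 15376, score 168² = 28224, crosshair 120² = 14400. Total = 78654.
Σw·x = 1444·620 + 9409·367 + 9801·327 + 15376·1174 + 28224·740 + 14400·204 = 49428094, so x̄ = 49428094/78654 ≈ 628.42.
Σw·y = 1444·100 + 9409·942 + 9801·468 + 15376·233 + 28224·476 + 14400·79 = 31749378, so ȳ = 31749378/78654 ≈ 403.66.

(628, 404)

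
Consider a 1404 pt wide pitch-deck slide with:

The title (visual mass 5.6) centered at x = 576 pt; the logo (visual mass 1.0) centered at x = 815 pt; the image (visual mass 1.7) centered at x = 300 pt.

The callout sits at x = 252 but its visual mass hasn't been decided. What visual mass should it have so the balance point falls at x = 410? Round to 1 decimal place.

w ≈ 7.3

Existing Σw = 8.3 (5.6 + 1.0 + 1.7); existing moment 5.6·576 + 1.0·815 + 1.7·300 = 4550.6.
Balance at x = 410 requires (4550.6 + w·252) / (8.3 + w) = 410.
Solving: w = (410·8.3 − 4550.6) / (252 − 410) = -1147.6 / -158 ≈ 7.26.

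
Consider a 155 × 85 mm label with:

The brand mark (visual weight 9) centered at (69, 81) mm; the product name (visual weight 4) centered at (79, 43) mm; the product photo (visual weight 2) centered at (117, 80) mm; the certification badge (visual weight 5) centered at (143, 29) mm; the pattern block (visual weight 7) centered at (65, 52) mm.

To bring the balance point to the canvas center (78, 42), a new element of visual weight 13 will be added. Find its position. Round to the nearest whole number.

(60, 8)

New total weight: (9 + 4 + 2 + 5 + 7) + 13 = 40.
Along x: (2341 + 13·x) / 40 = 78 (existing moment 9·69 + 4·79 + 2·117 + 5·143 + 7·65 = 2341) ⇒ x = (3120 − 2341) / 13 ≈ 59.92.
Along y: (1570 + 13·y) / 40 = 42 (existing moment 9·81 + 4·43 + 2·80 + 5·29 + 7·52 = 1570) ⇒ y = (1680 − 1570) / 13 ≈ 8.46.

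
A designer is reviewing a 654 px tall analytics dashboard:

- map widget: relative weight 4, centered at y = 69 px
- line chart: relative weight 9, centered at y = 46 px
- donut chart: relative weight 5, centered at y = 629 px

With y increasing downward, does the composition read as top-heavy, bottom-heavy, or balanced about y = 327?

Weights sum to 4 + 9 + 5 = 18.
Σw·y = 4·69 + 9·46 + 5·629 = 3835, so ȳ = 3835/18 ≈ 213.06.
213.1 lies above (smaller y than) the midline 327, so the layout is top-heavy.

top-heavy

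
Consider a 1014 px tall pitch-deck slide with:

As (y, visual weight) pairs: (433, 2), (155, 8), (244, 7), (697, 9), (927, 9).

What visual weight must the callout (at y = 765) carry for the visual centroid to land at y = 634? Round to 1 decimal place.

Fixed elements: Σw = 2 + 8 + 7 + 9 + 9 = 35, Σw·y = 2·433 + 8·155 + 7·244 + 9·697 + 9·927 = 18430.
Set Σw·y/Σw = 634: (18430 + 765w) = 634·(35 + w).
So w = (634·35 − 18430)/(765 − 634) = 3760/131 ≈ 28.70.

w ≈ 28.7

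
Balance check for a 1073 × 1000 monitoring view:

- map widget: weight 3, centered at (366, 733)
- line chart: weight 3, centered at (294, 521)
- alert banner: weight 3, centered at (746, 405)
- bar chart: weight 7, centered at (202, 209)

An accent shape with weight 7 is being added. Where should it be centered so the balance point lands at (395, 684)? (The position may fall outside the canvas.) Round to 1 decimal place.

(493.3, 1327.4)

New total weight: (3 + 3 + 3 + 7) + 7 = 23.
x: target moment 23×395 = 9085; current 3·366 + 3·294 + 3·746 + 7·202 = 5632; the accent shape supplies 3453, so x = 3453/7 ≈ 493.29.
y: target moment 23×684 = 15732; current 3·733 + 3·521 + 3·405 + 7·209 = 6440; the accent shape supplies 9292, so y = 9292/7 ≈ 1327.43.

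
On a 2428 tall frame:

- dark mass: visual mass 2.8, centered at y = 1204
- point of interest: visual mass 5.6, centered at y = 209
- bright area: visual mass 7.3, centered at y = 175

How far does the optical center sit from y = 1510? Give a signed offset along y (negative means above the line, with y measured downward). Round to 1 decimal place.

≈ -1139.4

Total weight = 2.8 + 5.6 + 7.3 = 15.7.
y: (2.8·1204 + 5.6·209 + 7.3·175) / 15.7 = 5819.1 / 15.7 ≈ 370.64
Offset from y = 1510: 370.64 − 1510 ≈ -1139.36.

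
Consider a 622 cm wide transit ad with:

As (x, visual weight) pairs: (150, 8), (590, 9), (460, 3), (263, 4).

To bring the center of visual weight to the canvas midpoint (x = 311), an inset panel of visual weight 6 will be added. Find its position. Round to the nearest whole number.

After adding the inset panel, total weight = 8 + 9 + 3 + 4 + 6 = 30.
x: need Σw·x = 30·311 = 9330. Existing = 8·150 + 9·590 + 3·460 + 4·263 = 8942. Remainder 388 / 6 ≈ 64.67.

x ≈ 65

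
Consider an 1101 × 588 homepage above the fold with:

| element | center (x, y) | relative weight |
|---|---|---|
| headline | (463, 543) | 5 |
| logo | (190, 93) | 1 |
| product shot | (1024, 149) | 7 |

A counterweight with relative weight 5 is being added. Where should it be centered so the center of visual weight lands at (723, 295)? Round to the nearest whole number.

(668, 292)

With the counterweight, Σw becomes 5 + 1 + 7 + 5 = 18.
x: need Σw·x = 18·723 = 13014. Existing = 5·463 + 1·190 + 7·1024 = 9673. Remainder 3341 / 5 ≈ 668.20.
y: need Σw·y = 18·295 = 5310. Existing = 5·543 + 1·93 + 7·149 = 3851. Remainder 1459 / 5 ≈ 291.80.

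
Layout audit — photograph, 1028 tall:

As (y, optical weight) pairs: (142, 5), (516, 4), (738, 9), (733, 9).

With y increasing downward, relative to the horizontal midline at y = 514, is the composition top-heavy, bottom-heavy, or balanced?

Weights sum to 5 + 4 + 9 + 9 = 27.
y: (5·142 + 4·516 + 9·738 + 9·733) / 27 = 16013 / 27 ≈ 593.07
593.1 lies below (larger y than) the midline 514, so the layout is bottom-heavy.

bottom-heavy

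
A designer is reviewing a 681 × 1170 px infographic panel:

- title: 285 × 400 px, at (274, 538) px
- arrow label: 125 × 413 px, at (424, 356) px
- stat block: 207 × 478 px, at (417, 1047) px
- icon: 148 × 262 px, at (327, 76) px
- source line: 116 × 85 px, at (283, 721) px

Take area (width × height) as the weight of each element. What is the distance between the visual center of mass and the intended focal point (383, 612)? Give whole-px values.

≈ 33 px

Areas → weights: title 285·400 = 114000, arrow label 125·413 = 51625, stat block 207·478 = 98946, icon 148·262 = 38776, source line 116·85 = 9860; Σw = 313207.
x: (114000·274 + 51625·424 + 98946·417 + 38776·327 + 9860·283) / 313207 = 109855614 / 313207 ≈ 350.74
y: (114000·538 + 51625·356 + 98946·1047 + 38776·76 + 9860·721) / 313207 = 193362998 / 313207 ≈ 617.36
Relative to (383, 612): Δ = (-32.26, 5.36); |Δ| = √(-32.26² + 5.36²) ≈ 32.70.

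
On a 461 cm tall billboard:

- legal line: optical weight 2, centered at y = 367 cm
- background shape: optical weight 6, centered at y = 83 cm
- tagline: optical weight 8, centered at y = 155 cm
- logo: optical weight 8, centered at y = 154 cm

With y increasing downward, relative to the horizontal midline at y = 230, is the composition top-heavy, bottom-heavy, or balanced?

Σw = 2 + 6 + 8 + 8 = 24.
y: (2·367 + 6·83 + 8·155 + 8·154) / 24 = 3704 / 24 ≈ 154.33
Since 154.3 is above (smaller y than) 230, the composition reads top-heavy.

top-heavy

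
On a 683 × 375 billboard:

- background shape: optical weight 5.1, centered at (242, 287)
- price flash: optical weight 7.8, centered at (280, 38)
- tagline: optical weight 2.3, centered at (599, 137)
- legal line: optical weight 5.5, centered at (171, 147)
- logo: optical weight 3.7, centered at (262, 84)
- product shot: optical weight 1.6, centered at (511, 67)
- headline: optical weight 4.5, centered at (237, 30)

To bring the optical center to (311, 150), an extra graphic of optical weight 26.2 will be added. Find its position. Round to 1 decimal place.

(345.2, 193.4)

New total weight: (5.1 + 7.8 + 2.3 + 5.5 + 3.7 + 1.6 + 4.5) + 26.2 = 56.7.
Along x: (8589.9 + 26.2·x) / 56.7 = 311 (existing moment 5.1·242 + 7.8·280 + 2.3·599 + 5.5·171 + 3.7·262 + 1.6·511 + 4.5·237 = 8589.9) ⇒ x = (17633.7 − 8589.9) / 26.2 ≈ 345.18.
Along y: (3436.7 + 26.2·y) / 56.7 = 150 (existing moment 5.1·287 + 7.8·38 + 2.3·137 + 5.5·147 + 3.7·84 + 1.6·67 + 4.5·30 = 3436.7) ⇒ y = (8505.0 − 3436.7) / 26.2 ≈ 193.45.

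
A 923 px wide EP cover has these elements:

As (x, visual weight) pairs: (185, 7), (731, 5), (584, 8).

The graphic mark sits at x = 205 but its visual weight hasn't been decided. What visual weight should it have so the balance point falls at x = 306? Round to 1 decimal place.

w ≈ 34.7

Known weights sum to 7 + 5 + 8 = 20; their moment is 7·185 + 5·731 + 8·584 = 9622.
For the centroid to hit 306: (9622 + w·205) / (20 + w) = 306.
So w = (306·20 − 9622)/(205 − 306) = -3502/-101 ≈ 34.67.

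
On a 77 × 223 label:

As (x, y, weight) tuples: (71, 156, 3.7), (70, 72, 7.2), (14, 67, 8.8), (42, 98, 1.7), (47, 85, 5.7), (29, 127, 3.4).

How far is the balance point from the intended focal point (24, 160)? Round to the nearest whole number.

≈ 72

Weights sum to 3.7 + 7.2 + 8.8 + 1.7 + 5.7 + 3.4 = 30.5.
Σw·x = 1327.8; x̄ = 1327.8/30.5 ≈ 43.53.
Σw·y = 2768.1; ȳ = 2768.1/30.5 ≈ 90.76.
Relative to (24, 160): Δ = (19.53, -69.24); |Δ| = √(19.53² + -69.24²) ≈ 71.95.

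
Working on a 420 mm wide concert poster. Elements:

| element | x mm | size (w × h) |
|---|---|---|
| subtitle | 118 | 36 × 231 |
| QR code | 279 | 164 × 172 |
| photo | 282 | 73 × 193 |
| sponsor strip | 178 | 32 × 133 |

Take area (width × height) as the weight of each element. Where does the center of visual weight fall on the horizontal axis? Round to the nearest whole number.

Taking area as weight: subtitle 36·231 = 8316, QR code 164·172 = 28208, photo 73·193 = 14089, sponsor strip 32·133 = 4256. Sum 54869.
Σw·x = 8316·118 + 28208·279 + 14089·282 + 4256·178 = 13581986, so x̄ = 13581986/54869 ≈ 247.53.

x ≈ 248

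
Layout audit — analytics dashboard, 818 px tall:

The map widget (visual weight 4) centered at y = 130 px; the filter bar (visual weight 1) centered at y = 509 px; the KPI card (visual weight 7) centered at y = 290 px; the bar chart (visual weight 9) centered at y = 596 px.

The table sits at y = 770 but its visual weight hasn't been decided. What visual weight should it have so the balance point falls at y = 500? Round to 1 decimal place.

w ≈ 7.7

Known weights sum to 4 + 1 + 7 + 9 = 21; their moment is 4·130 + 1·509 + 7·290 + 9·596 = 8423.
For the centroid to hit 500: (8423 + w·770) / (21 + w) = 500.
Solving: w = (500·21 − 8423) / (770 − 500) = 2077 / 270 ≈ 7.69.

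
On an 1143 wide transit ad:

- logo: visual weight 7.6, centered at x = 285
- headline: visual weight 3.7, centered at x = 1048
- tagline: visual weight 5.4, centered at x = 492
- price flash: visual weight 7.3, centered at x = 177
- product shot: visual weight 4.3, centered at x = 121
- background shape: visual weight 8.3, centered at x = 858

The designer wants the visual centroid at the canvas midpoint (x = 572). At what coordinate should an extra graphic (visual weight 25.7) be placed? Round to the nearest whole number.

x ≈ 700

After adding the extra graphic, total weight = 7.6 + 3.7 + 5.4 + 7.3 + 4.3 + 8.3 + 25.7 = 62.3.
x: target moment 62.3×572 = 35635.6; current 7.6·285 + 3.7·1048 + 5.4·492 + 7.3·177 + 4.3·121 + 8.3·858 = 17634.2; the extra graphic supplies 18001.4, so x = 18001.4/25.7 ≈ 700.44.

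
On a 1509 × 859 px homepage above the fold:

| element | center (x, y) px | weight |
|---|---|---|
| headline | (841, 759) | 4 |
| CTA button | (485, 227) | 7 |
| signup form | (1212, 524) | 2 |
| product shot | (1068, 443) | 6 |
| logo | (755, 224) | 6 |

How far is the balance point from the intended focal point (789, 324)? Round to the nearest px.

Total weight = 4 + 7 + 2 + 6 + 6 = 25.
x: (4·841 + 7·485 + 2·1212 + 6·1068 + 6·755) / 25 = 20121 / 25 ≈ 804.84
y: (4·759 + 7·227 + 2·524 + 6·443 + 6·224) / 25 = 9675 / 25 ≈ 387.00
From (789, 324): dx = 15.84, dy = 63.00, so the distance is √(dx²+dy²) ≈ 64.96.

≈ 65 px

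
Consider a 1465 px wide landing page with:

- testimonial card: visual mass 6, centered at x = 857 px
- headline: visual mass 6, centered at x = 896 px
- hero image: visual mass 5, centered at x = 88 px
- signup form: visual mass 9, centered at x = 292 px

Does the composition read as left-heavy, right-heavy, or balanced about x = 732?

Total weight = 6 + 6 + 5 + 9 = 26.
x: (6·857 + 6·896 + 5·88 + 9·292) / 26 = 13586 / 26 ≈ 522.54
Since 522.5 is left of 732, the composition reads left-heavy.

left-heavy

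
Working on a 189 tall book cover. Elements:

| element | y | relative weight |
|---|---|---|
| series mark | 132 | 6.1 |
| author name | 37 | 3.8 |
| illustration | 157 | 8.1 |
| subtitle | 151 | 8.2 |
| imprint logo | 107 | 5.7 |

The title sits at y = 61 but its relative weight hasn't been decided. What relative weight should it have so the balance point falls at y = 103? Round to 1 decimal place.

Existing Σw = 31.9 (6.1 + 3.8 + 8.1 + 8.2 + 5.7); existing moment 6.1·132 + 3.8·37 + 8.1·157 + 8.2·151 + 5.7·107 = 4065.6.
Balance at y = 103 requires (4065.6 + w·61) / (31.9 + w) = 103.
So w = (103·31.9 − 4065.6)/(61 − 103) = -779.9/-42 ≈ 18.57.

w ≈ 18.6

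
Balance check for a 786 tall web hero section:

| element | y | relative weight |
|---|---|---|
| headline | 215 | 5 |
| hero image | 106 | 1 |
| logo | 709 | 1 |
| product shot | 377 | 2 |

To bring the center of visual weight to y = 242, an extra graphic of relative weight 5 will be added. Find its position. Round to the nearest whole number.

With the extra graphic, Σw becomes 5 + 1 + 1 + 2 + 5 = 14.
Along y: (2644 + 5·y) / 14 = 242 (existing moment 5·215 + 1·106 + 1·709 + 2·377 = 2644) ⇒ y = (3388 − 2644) / 5 ≈ 148.80.

y ≈ 149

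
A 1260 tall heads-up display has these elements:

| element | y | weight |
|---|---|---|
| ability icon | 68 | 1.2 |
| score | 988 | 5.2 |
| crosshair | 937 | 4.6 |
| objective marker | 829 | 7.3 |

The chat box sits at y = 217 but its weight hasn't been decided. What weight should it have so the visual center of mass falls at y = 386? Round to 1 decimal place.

w ≈ 50.4

Fixed elements: Σw = 1.2 + 5.2 + 4.6 + 7.3 = 18.3, Σw·y = 1.2·68 + 5.2·988 + 4.6·937 + 7.3·829 = 15581.1.
Balance at y = 386 requires (15581.1 + w·217) / (18.3 + w) = 386.
Rearranging, w·(217 − 386) = 386·18.3 − 15581.1 = -8517.3, so w ≈ -8517.3/-169 = 50.40.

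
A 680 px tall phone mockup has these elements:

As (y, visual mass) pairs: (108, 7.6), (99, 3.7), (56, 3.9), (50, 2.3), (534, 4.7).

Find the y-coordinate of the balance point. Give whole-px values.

Σw = 7.6 + 3.7 + 3.9 + 2.3 + 4.7 = 22.2.
y: (7.6·108 + 3.7·99 + 3.9·56 + 2.3·50 + 4.7·534) / 22.2 = 4030.3 / 22.2 ≈ 181.55

y ≈ 182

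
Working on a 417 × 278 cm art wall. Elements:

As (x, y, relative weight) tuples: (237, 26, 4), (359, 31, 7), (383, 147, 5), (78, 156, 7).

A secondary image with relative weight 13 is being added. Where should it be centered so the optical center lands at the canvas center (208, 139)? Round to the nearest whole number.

New total weight: (4 + 7 + 5 + 7) + 13 = 36.
Along x: (5922 + 13·x) / 36 = 208 (existing moment 4·237 + 7·359 + 5·383 + 7·78 = 5922) ⇒ x = (7488 − 5922) / 13 ≈ 120.46.
Along y: (2148 + 13·y) / 36 = 139 (existing moment 4·26 + 7·31 + 5·147 + 7·156 = 2148) ⇒ y = (5004 − 2148) / 13 ≈ 219.69.

(120, 220)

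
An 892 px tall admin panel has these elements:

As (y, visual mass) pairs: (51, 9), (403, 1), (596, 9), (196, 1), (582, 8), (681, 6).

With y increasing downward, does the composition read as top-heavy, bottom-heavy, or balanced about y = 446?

Weights sum to 9 + 1 + 9 + 1 + 8 + 6 = 34.
y-moment: 9·51 + 1·403 + 9·596 + 1·196 + 8·582 + 6·681 = 15164; centroid 15164/34 ≈ 446.00.
446.00 = 446 exactly: balanced.

balanced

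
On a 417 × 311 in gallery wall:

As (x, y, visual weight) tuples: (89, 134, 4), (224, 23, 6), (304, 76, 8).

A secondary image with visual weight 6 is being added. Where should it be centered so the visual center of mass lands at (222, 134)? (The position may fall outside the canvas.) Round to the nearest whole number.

(199, 322)

With the secondary image, Σw becomes 4 + 6 + 8 + 6 = 24.
x: target moment 24×222 = 5328; current 4·89 + 6·224 + 8·304 = 4132; the secondary image supplies 1196, so x = 1196/6 ≈ 199.33.
y: target moment 24×134 = 3216; current 4·134 + 6·23 + 8·76 = 1282; the secondary image supplies 1934, so y = 1934/6 ≈ 322.33.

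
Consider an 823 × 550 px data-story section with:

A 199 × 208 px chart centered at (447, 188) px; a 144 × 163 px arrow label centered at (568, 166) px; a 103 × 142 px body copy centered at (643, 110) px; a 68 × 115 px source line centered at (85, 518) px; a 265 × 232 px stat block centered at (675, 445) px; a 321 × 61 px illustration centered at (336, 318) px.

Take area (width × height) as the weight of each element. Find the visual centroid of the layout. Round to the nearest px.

Areas: chart 199·208 = 41392, arrow label 144·163 = 23472, body copy 103·142 = 14626, source line 68·115 = 7820, stat block 265·232 = 61480, illustration 321·61 = 19581. Total weight = 168371.
Σw·x = 41392·447 + 23472·568 + 14626·643 + 7820·85 + 61480·675 + 19581·336 = 89981754, so x̄ = 89981754/168371 ≈ 534.43.
Σw·y = 41392·188 + 23472·166 + 14626·110 + 7820·518 + 61480·445 + 19581·318 = 50923026, so ȳ = 50923026/168371 ≈ 302.45.

(534, 302)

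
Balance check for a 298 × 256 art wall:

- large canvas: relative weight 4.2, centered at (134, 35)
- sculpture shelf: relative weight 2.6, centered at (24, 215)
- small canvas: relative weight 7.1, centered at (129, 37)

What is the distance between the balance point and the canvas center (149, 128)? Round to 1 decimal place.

≈ 69.7

Total weight = 4.2 + 2.6 + 7.1 = 13.9.
Σw·x = 4.2·134 + 2.6·24 + 7.1·129 = 1541.1, so x̄ = 1541.1/13.9 ≈ 110.87.
Σw·y = 4.2·35 + 2.6·215 + 7.1·37 = 968.7, so ȳ = 968.7/13.9 ≈ 69.69.
From (149, 128): dx = -38.13, dy = -58.31, so the distance is √(dx²+dy²) ≈ 69.67.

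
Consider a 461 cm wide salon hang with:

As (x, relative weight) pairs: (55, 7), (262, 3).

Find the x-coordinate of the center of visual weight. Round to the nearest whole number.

Weights sum to 7 + 3 = 10.
x-moment: 7·55 + 3·262 = 1171; centroid 1171/10 ≈ 117.10.

x ≈ 117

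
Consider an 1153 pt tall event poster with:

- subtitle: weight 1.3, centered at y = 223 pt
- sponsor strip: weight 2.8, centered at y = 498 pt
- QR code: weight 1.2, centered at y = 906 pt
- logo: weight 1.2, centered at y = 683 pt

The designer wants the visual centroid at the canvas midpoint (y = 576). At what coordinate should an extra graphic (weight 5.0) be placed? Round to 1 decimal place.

y ≈ 606.6

New total weight: (1.3 + 2.8 + 1.2 + 1.2) + 5.0 = 11.5.
y: need Σw·y = 11.5·576 = 6624.0. Existing = 1.3·223 + 2.8·498 + 1.2·906 + 1.2·683 = 3591.1. Remainder 3032.9 / 5.0 ≈ 606.58.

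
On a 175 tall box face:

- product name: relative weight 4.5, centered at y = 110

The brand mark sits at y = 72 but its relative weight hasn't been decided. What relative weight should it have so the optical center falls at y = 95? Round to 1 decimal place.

w ≈ 2.9

The single fixed element contributes weight 4.5, moment 4.5·110 = 495.0.
Balance at y = 95 requires (495.0 + w·72) / (4.5 + w) = 95.
Solving: w = (95·4.5 − 495.0) / (72 − 95) = -67.5 / -23 ≈ 2.93.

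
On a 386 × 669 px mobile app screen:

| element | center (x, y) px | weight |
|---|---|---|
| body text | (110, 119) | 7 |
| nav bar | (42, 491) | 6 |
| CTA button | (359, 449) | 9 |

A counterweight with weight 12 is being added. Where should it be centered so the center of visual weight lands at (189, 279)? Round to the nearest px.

After adding the counterweight, total weight = 7 + 6 + 9 + 12 = 34.
Along x: (4253 + 12·x) / 34 = 189 (existing moment 7·110 + 6·42 + 9·359 = 4253) ⇒ x = (6426 − 4253) / 12 ≈ 181.08.
Along y: (7820 + 12·y) / 34 = 279 (existing moment 7·119 + 6·491 + 9·449 = 7820) ⇒ y = (9486 − 7820) / 12 ≈ 138.83.

(181, 139)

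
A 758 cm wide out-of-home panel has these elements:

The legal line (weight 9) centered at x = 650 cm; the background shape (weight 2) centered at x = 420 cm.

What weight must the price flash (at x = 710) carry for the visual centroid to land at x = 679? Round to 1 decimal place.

w ≈ 25.1

Fixed elements: Σw = 9 + 2 = 11, Σw·x = 9·650 + 2·420 = 6690.
Balance at x = 679 requires (6690 + w·710) / (11 + w) = 679.
So w = (679·11 − 6690)/(710 − 679) = 779/31 ≈ 25.13.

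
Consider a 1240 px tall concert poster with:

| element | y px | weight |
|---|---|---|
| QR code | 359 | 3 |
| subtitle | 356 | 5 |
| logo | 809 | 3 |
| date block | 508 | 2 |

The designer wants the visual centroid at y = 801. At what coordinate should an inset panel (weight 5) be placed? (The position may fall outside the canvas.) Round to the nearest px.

After adding the inset panel, total weight = 3 + 5 + 3 + 2 + 5 = 18.
y: need Σw·y = 18·801 = 14418. Existing = 3·359 + 5·356 + 3·809 + 2·508 = 6300. Remainder 8118 / 5 ≈ 1623.60.

y ≈ 1624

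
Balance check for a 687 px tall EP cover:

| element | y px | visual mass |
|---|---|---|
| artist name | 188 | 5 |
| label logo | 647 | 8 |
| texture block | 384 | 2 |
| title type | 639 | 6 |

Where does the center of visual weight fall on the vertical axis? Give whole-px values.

y ≈ 510

Weights sum to 5 + 8 + 2 + 6 = 21.
y-moment: 5·188 + 8·647 + 2·384 + 6·639 = 10718; centroid 10718/21 ≈ 510.38.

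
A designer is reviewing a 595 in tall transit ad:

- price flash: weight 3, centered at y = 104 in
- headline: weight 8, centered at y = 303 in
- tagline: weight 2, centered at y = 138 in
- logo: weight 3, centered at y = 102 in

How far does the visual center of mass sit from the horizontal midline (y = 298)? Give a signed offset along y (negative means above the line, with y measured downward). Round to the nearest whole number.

≈ -91 in

Weights sum to 3 + 8 + 2 + 3 = 16.
y: (3·104 + 8·303 + 2·138 + 3·102) / 16 = 3318 / 16 ≈ 207.38
Against y = 298, that's 207.38 − 298 = -90.62.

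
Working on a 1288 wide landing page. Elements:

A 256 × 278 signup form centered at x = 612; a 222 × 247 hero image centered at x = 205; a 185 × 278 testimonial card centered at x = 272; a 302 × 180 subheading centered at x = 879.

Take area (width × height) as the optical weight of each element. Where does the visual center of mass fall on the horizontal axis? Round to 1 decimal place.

Taking area as weight: signup form 256·278 = 71168, hero image 222·247 = 54834, testimonial card 185·278 = 51430, subheading 302·180 = 54360. Sum 231792.
x-moment: 71168·612 + 54834·205 + 51430·272 + 54360·879 = 116567186; centroid 116567186/231792 ≈ 502.90.

x ≈ 502.9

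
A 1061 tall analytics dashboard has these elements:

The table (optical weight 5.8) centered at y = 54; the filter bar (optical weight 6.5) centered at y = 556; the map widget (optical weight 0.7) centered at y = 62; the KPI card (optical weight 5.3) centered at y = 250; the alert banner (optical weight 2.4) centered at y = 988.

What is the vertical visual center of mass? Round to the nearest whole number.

y ≈ 370

Weights sum to 5.8 + 6.5 + 0.7 + 5.3 + 2.4 = 20.7.
Σw·y = 5.8·54 + 6.5·556 + 0.7·62 + 5.3·250 + 2.4·988 = 7666.8, so ȳ = 7666.8/20.7 ≈ 370.38.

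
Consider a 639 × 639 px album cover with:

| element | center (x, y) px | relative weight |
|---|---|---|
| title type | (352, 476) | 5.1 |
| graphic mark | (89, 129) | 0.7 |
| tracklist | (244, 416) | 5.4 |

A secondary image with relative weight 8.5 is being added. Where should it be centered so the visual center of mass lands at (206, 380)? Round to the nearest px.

New total weight: (5.1 + 0.7 + 5.4) + 8.5 = 19.7.
x: need Σw·x = 19.7·206 = 4058.2. Existing = 5.1·352 + 0.7·89 + 5.4·244 = 3175.1. Remainder 883.1 / 8.5 ≈ 103.89.
y: need Σw·y = 19.7·380 = 7486.0. Existing = 5.1·476 + 0.7·129 + 5.4·416 = 4764.3. Remainder 2721.7 / 8.5 ≈ 320.20.

(104, 320)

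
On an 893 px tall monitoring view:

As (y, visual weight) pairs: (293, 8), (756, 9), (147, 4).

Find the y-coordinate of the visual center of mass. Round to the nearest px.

y ≈ 464

Σw = 8 + 9 + 4 = 21.
y-moment: 8·293 + 9·756 + 4·147 = 9736; centroid 9736/21 ≈ 463.62.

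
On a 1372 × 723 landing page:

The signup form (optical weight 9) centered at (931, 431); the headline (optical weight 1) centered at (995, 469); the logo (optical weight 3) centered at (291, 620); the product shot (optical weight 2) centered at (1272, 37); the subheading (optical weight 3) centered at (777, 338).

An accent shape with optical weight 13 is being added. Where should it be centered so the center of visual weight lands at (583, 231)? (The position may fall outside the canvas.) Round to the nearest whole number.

(227, -10)

After adding the accent shape, total weight = 9 + 1 + 3 + 2 + 3 + 13 = 31.
x: target moment 31×583 = 18073; current 9·931 + 1·995 + 3·291 + 2·1272 + 3·777 = 15122; the accent shape supplies 2951, so x = 2951/13 ≈ 227.00.
y: target moment 31×231 = 7161; current 9·431 + 1·469 + 3·620 + 2·37 + 3·338 = 7296; the accent shape supplies -135, so y = -135/13 ≈ -10.38.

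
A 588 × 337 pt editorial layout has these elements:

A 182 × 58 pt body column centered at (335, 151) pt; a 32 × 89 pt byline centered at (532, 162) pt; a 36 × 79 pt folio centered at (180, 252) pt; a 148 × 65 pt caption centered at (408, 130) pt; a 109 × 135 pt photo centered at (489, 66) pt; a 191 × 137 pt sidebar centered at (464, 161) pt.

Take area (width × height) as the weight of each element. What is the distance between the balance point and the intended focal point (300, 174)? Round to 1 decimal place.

≈ 136.7 pt

Areas → weights: body column 182·58 = 10556, byline 32·89 = 2848, folio 36·79 = 2844, caption 148·65 = 9620, photo 109·135 = 14715, sidebar 191·137 = 26167; Σw = 66750.
Σw·x = 28825399; x̄ = 28825399/66750 ≈ 431.84.
y: moment 9206697 / weight 66750 ≈ 137.93
Offset from (300, 174): Δx ≈ 131.84, Δy ≈ -36.07; distance = √(Δx² + Δy²) ≈ 136.69.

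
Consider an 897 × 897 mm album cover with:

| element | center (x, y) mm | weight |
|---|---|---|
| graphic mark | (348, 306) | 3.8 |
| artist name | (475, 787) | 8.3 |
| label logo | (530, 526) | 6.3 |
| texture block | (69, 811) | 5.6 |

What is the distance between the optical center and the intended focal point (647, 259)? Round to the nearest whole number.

≈ 475 mm

Total weight = 3.8 + 8.3 + 6.3 + 5.6 = 24.0.
x-moment: 3.8·348 + 8.3·475 + 6.3·530 + 5.6·69 = 8990.3; centroid 8990.3/24.0 ≈ 374.60.
y-moment: 3.8·306 + 8.3·787 + 6.3·526 + 5.6·811 = 15550.3; centroid 15550.3/24.0 ≈ 647.93.
From (647, 259): dx = -272.40, dy = 388.93, so the distance is √(dx²+dy²) ≈ 474.84.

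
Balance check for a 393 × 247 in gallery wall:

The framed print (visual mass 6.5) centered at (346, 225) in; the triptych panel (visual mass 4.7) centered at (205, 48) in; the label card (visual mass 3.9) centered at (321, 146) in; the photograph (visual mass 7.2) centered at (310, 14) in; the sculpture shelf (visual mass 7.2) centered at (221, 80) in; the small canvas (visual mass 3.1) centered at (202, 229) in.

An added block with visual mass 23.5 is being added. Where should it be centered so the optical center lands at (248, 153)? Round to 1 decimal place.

New total weight: (6.5 + 4.7 + 3.9 + 7.2 + 7.2 + 3.1) + 23.5 = 56.1.
Along x: (8913.8 + 23.5·x) / 56.1 = 248 (existing moment 6.5·346 + 4.7·205 + 3.9·321 + 7.2·310 + 7.2·221 + 3.1·202 = 8913.8) ⇒ x = (13912.8 − 8913.8) / 23.5 ≈ 212.72.
Along y: (3644.2 + 23.5·y) / 56.1 = 153 (existing moment 6.5·225 + 4.7·48 + 3.9·146 + 7.2·14 + 7.2·80 + 3.1·229 = 3644.2) ⇒ y = (8583.3 − 3644.2) / 23.5 ≈ 210.17.

(212.7, 210.2)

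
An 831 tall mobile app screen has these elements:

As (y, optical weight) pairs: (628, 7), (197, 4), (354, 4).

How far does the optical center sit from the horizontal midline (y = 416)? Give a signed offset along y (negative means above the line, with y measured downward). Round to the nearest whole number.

Total weight = 7 + 4 + 4 = 15.
y: (7·628 + 4·197 + 4·354) / 15 = 6600 / 15 ≈ 440.00
Difference: 440.00 − 416 ≈ 24.00.

≈ 24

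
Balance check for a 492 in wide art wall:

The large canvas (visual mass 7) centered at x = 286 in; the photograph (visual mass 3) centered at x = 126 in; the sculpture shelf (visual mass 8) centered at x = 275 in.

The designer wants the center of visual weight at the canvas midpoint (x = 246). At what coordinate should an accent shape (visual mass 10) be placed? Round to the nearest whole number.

x ≈ 231

With the accent shape, Σw becomes 7 + 3 + 8 + 10 = 28.
Along x: (4580 + 10·x) / 28 = 246 (existing moment 7·286 + 3·126 + 8·275 = 4580) ⇒ x = (6888 − 4580) / 10 ≈ 230.80.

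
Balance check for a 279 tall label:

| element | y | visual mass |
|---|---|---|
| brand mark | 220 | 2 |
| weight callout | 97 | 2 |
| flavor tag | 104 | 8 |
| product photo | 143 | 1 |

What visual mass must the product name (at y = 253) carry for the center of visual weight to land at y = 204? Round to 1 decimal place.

Known weights sum to 2 + 2 + 8 + 1 = 13; their moment is 2·220 + 2·97 + 8·104 + 1·143 = 1609.
For the centroid to hit 204: (1609 + w·253) / (13 + w) = 204.
Rearranging, w·(253 − 204) = 204·13 − 1609 = 1043, so w ≈ 1043/49 = 21.29.

w ≈ 21.3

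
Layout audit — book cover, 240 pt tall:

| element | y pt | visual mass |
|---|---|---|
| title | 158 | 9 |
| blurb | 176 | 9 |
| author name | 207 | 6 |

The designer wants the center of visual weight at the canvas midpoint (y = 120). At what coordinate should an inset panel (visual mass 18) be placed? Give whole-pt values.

After adding the inset panel, total weight = 9 + 9 + 6 + 18 = 42.
y: target moment 42×120 = 5040; current 9·158 + 9·176 + 6·207 = 4248; the inset panel supplies 792, so y = 792/18 ≈ 44.00.

y ≈ 44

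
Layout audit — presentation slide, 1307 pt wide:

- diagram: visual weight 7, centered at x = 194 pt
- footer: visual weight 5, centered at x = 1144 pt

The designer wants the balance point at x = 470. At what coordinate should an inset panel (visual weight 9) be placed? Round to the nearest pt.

With the inset panel, Σw becomes 7 + 5 + 9 = 21.
x: need Σw·x = 21·470 = 9870. Existing = 7·194 + 5·1144 = 7078. Remainder 2792 / 9 ≈ 310.22.

x ≈ 310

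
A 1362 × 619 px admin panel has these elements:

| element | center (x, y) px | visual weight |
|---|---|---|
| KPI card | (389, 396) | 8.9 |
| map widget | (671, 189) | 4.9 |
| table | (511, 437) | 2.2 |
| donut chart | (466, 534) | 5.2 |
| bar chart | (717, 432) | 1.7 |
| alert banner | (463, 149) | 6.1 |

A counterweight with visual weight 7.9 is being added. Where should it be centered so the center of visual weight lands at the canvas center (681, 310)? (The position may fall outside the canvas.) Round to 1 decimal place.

After adding the counterweight, total weight = 8.9 + 4.9 + 2.2 + 5.2 + 1.7 + 6.1 + 7.9 = 36.9.
x: target moment 36.9×681 = 25128.9; current 8.9·389 + 4.9·671 + 2.2·511 + 5.2·466 + 1.7·717 + 6.1·463 = 14340.6; the counterweight supplies 10788.3, so x = 10788.3/7.9 ≈ 1365.61.
y: target moment 36.9×310 = 11439.0; current 8.9·396 + 4.9·189 + 2.2·437 + 5.2·534 + 1.7·432 + 6.1·149 = 9832.0; the counterweight supplies 1607.0, so y = 1607.0/7.9 ≈ 203.42.

(1365.6, 203.4)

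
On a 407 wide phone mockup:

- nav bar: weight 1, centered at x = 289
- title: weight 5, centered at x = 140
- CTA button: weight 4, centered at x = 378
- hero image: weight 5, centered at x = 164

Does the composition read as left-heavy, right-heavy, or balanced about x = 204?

Weights sum to 1 + 5 + 4 + 5 = 15.
x-moment: 1·289 + 5·140 + 4·378 + 5·164 = 3321; centroid 3321/15 ≈ 221.40.
221.4 lies right of the midline 204, so the layout is right-heavy.

right-heavy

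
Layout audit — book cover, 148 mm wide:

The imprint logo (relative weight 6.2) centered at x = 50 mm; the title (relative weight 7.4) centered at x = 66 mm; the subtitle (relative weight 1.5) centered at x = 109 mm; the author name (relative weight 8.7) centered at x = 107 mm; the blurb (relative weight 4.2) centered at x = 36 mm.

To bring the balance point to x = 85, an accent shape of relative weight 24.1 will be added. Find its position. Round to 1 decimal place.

With the accent shape, Σw becomes 6.2 + 7.4 + 1.5 + 8.7 + 4.2 + 24.1 = 52.1.
x: need Σw·x = 52.1·85 = 4428.5. Existing = 6.2·50 + 7.4·66 + 1.5·109 + 8.7·107 + 4.2·36 = 2044.0. Remainder 2384.5 / 24.1 ≈ 98.94.

x ≈ 98.9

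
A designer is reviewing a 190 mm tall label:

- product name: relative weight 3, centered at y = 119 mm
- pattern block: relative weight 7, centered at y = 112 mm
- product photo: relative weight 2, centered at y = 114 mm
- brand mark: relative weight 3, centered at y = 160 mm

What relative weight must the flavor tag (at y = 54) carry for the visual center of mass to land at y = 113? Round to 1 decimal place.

Known weights sum to 3 + 7 + 2 + 3 = 15; their moment is 3·119 + 7·112 + 2·114 + 3·160 = 1849.
Balance at y = 113 requires (1849 + w·54) / (15 + w) = 113.
Rearranging, w·(54 − 113) = 113·15 − 1849 = -154, so w ≈ -154/-59 = 2.61.

w ≈ 2.6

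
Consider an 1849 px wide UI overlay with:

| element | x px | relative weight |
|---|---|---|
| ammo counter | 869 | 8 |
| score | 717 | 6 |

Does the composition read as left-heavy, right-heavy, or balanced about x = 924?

Weights sum to 8 + 6 = 14.
x: (8·869 + 6·717) / 14 = 11254 / 14 ≈ 803.86
803.9 lies left of the midline 924, so the layout is left-heavy.

left-heavy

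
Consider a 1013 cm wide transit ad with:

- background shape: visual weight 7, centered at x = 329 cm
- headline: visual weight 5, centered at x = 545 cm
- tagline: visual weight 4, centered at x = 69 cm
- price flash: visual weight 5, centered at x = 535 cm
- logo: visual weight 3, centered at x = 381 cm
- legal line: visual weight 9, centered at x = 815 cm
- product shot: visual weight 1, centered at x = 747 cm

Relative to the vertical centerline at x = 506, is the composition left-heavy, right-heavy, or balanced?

Σw = 7 + 5 + 4 + 5 + 3 + 9 + 1 = 34.
Σw·x = 7·329 + 5·545 + 4·69 + 5·535 + 3·381 + 9·815 + 1·747 = 17204, so x̄ = 17204/34 ≈ 506.00.
That equals the midline 506 — balanced.

balanced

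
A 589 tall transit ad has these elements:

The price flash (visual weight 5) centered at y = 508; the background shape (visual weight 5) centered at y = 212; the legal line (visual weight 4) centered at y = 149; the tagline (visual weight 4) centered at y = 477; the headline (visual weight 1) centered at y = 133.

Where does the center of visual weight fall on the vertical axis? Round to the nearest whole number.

y ≈ 328

Total weight = 5 + 5 + 4 + 4 + 1 = 19.
y: (5·508 + 5·212 + 4·149 + 4·477 + 1·133) / 19 = 6237 / 19 ≈ 328.26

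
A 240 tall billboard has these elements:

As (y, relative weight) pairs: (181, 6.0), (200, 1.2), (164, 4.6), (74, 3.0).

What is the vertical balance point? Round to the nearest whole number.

y ≈ 156

Weights sum to 6.0 + 1.2 + 4.6 + 3.0 = 14.8.
y-moment: 6.0·181 + 1.2·200 + 4.6·164 + 3.0·74 = 2302.4; centroid 2302.4/14.8 ≈ 155.57.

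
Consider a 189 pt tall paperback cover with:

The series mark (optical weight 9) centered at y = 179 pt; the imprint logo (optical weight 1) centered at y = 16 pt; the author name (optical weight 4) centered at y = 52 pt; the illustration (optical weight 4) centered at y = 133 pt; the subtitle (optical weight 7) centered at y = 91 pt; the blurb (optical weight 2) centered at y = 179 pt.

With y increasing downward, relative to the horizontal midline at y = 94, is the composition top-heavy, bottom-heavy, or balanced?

bottom-heavy

Σw = 9 + 1 + 4 + 4 + 7 + 2 = 27.
Σw·y = 3362; ȳ = 3362/27 ≈ 124.52.
Since 124.5 is below (larger y than) 94, the composition reads bottom-heavy.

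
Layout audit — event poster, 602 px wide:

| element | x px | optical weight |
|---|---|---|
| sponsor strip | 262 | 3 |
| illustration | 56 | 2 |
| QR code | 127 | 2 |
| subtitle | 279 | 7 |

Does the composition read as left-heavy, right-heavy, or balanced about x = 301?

Total weight = 3 + 2 + 2 + 7 = 14.
x: (3·262 + 2·56 + 2·127 + 7·279) / 14 = 3105 / 14 ≈ 221.79
221.8 vs midline 301 → left-heavy.

left-heavy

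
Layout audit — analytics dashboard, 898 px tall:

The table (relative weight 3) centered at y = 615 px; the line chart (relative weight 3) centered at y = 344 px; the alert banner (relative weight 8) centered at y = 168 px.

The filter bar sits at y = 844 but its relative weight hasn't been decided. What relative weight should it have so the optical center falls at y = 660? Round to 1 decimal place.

w ≈ 27.3

Known weights sum to 3 + 3 + 8 = 14; their moment is 3·615 + 3·344 + 8·168 = 4221.
For the centroid to hit 660: (4221 + w·844) / (14 + w) = 660.
So w = (660·14 − 4221)/(844 − 660) = 5019/184 ≈ 27.28.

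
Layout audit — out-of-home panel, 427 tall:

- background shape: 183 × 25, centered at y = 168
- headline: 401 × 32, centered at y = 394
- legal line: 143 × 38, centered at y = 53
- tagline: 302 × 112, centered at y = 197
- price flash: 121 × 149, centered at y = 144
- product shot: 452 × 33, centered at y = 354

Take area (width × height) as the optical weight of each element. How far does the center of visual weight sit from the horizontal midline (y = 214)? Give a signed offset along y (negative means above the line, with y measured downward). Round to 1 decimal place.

≈ 16.5

Taking area as weight: background shape 183·25 = 4575, headline 401·32 = 12832, legal line 143·38 = 5434, tagline 302·112 = 33824, price flash 121·149 = 18029, product shot 452·33 = 14916. Sum 89610.
Σw·y = 20652178; ȳ = 20652178/89610 ≈ 230.47.
Against y = 214, that's 230.47 − 214 = 16.47.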